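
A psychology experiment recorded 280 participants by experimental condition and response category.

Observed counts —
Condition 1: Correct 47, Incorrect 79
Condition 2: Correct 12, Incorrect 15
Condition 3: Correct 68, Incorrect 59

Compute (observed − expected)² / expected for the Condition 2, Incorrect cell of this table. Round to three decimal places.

Row total (Condition 2) = 27; column total (Incorrect) = 153; N = 280.
Expected count E = 27 × 153 / 280 = 14.7536.
Contribution = (O − E)²/E = (15 − 14.7536)² / 14.7536 = 0.004.

0.004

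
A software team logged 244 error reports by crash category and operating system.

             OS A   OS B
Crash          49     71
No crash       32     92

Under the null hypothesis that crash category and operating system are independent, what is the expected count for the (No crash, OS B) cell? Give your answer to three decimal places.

Row total (No crash) = 124; column total (OS B) = 163; grand total N = 244.
Expected count = (row total × column total) / N = 124 × 163 / 244 = 82.836.

82.836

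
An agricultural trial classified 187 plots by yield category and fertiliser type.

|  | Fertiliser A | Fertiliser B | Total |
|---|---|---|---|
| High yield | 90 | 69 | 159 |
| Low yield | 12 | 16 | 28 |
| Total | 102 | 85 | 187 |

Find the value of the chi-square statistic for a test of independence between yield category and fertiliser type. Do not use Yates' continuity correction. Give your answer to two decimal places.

Grand total N = 187.
Expected counts (row total × column total / N):
  High yield, Fertiliser A: 159×102/187 = 86.727
  High yield, Fertiliser B: 159×85/187 = 72.273
  Low yield, Fertiliser A: 28×102/187 = 15.273
  Low yield, Fertiliser B: 28×85/187 = 12.727
Contributions (O − E)²/E:
  (90 − 86.727)²/86.727 = 0.1235
  (69 − 72.273)²/72.273 = 0.1482
  (12 − 15.273)²/15.273 = 0.7014
  (16 − 12.727)²/12.727 = 0.8417
χ² = 0.1235 + 0.1482 + 0.7014 + 0.8417 = 1.81

1.81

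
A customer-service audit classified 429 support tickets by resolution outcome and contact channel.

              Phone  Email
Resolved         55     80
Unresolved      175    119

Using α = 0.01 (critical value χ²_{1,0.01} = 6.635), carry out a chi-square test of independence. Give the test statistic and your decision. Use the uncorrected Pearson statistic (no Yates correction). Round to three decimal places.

13.125; reject H₀

Row totals: 135, 294. Column totals: 230, 199. Grand total N = 429.
Expected counts (row total × column total / N):
  Resolved, Phone: 135×230/429 = 72.3776
  Resolved, Email: 135×199/429 = 62.6224
  Unresolved, Phone: 294×230/429 = 157.6224
  Unresolved, Email: 294×199/429 = 136.3776
Contributions (O − E)²/E:
  (55 − 72.3776)²/72.3776 = 4.1723
  (80 − 62.6224)²/62.6224 = 4.8223
  (175 − 157.6224)²/157.6224 = 1.9159
  (119 − 136.3776)²/136.3776 = 2.2143
χ² = 4.1723 + 4.8223 + 1.9159 + 2.2143 = 13.125
df = (2−1)(2−1) = 1. Since 13.125 > 6.635, reject the null hypothesis of independence at α = 0.01.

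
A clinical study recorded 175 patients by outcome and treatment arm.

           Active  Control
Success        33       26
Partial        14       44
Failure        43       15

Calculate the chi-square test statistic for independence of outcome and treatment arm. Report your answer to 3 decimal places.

Row totals: 59, 58, 58. Column totals: 90, 85. Grand total N = 175.
Expected counts (row total × column total / N):
  Success, Active: 59×90/175 = 30.3429
  Success, Control: 59×85/175 = 28.6571
  Partial, Active: 58×90/175 = 29.8286
  Partial, Control: 58×85/175 = 28.1714
  Failure, Active: 58×90/175 = 29.8286
  Failure, Control: 58×85/175 = 28.1714
Contributions (O − E)²/E:
  (33 − 30.3429)²/30.3429 = 0.2327
  (26 − 28.6571)²/28.6571 = 0.2464
  (14 − 29.8286)²/29.8286 = 8.3995
  (44 − 28.1714)²/28.1714 = 8.8936
  (43 − 29.8286)²/29.8286 = 5.8161
  (15 − 28.1714)²/28.1714 = 6.1582
χ² = 0.2327 + 0.2464 + 8.3995 + 8.8936 + 5.8161 + 6.1582 = 29.746

29.746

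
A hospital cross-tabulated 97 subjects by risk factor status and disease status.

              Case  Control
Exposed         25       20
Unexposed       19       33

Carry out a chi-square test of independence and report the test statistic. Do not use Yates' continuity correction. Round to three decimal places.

3.520

Row totals: 45, 52. Column totals: 44, 53. Grand total N = 97.
Expected counts (row total × column total / N):
  Exposed, Case: 45×44/97 = 20.4124
  Exposed, Control: 45×53/97 = 24.5876
  Unexposed, Case: 52×44/97 = 23.5876
  Unexposed, Control: 52×53/97 = 28.4124
Contributions (O − E)²/E:
  (25 − 20.4124)²/20.4124 = 1.0310
  (20 − 24.5876)²/24.5876 = 0.8560
  (19 − 23.5876)²/23.5876 = 0.8923
  (33 − 28.4124)²/28.4124 = 0.7407
χ² = 1.0310 + 0.8560 + 0.8923 + 0.7407 = 3.520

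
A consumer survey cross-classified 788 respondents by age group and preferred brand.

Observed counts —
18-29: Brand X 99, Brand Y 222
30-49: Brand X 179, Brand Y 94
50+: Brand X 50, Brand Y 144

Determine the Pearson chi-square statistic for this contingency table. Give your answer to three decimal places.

99.832

Row totals: 321, 273, 194. Column totals: 328, 460. Grand total N = 788.
Expected counts (row total × column total / N):
  18-29, Brand X: 321×328/788 = 133.6142
  18-29, Brand Y: 321×460/788 = 187.3858
  30-49, Brand X: 273×328/788 = 113.6345
  30-49, Brand Y: 273×460/788 = 159.3655
  50+, Brand X: 194×328/788 = 80.7513
  50+, Brand Y: 194×460/788 = 113.2487
Contributions (O − E)²/E:
  (99 − 133.6142)²/133.6142 = 8.9672
  (222 − 187.3858)²/187.3858 = 6.3940
  (179 − 113.6345)²/113.6345 = 37.5999
  (94 − 159.3655)²/159.3655 = 26.8104
  (50 − 80.7513)²/80.7513 = 11.7106
  (144 − 113.2487)²/113.2487 = 8.3501
χ² = 8.9672 + 6.3940 + 37.5999 + 26.8104 + 11.7106 + 8.3501 = 99.832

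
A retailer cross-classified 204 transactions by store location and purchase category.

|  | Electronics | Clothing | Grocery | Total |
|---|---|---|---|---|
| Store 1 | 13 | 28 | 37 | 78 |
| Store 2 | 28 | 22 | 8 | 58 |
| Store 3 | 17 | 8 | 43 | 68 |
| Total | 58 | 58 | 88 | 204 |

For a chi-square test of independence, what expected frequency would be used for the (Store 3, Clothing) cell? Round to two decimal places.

Row total (Store 3) = 68; column total (Clothing) = 58; grand total N = 204.
Expected count = (row total × column total) / N = 68 × 58 / 204 = 19.33.

19.33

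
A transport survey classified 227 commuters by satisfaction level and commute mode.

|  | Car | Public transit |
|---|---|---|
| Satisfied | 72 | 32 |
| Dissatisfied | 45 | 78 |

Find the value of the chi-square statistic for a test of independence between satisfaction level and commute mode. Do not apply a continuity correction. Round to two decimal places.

24.05

Row totals: 104, 123. Column totals: 117, 110. Grand total N = 227.
Expected counts (row total × column total / N):
  Satisfied, Car: 104×117/227 = 53.6035
  Satisfied, Public transit: 104×110/227 = 50.3965
  Dissatisfied, Car: 123×117/227 = 63.3965
  Dissatisfied, Public transit: 123×110/227 = 59.6035
Contributions (O − E)²/E:
  (72 − 53.6035)²/53.6035 = 6.3136
  (32 − 50.3965)²/50.3965 = 6.7154
  (45 − 63.3965)²/63.3965 = 5.3383
  (78 − 59.6035)²/59.6035 = 5.6780
χ² = 6.3136 + 6.7154 + 5.3383 + 5.6780 = 24.05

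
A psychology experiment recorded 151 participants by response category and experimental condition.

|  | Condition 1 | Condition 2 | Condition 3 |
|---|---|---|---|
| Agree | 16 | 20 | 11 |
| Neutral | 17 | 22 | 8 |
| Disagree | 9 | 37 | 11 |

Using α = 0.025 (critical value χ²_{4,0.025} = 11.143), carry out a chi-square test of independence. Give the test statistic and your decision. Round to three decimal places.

Row totals: 47, 47, 57. Column totals: 42, 79, 30. Grand total N = 151.
Expected counts (row total × column total / N):
  Agree, Condition 1: 47×42/151 = 13.0728
  Agree, Condition 2: 47×79/151 = 24.5894
  Agree, Condition 3: 47×30/151 = 9.3377
  Neutral, Condition 1: 47×42/151 = 13.0728
  Neutral, Condition 2: 47×79/151 = 24.5894
  Neutral, Condition 3: 47×30/151 = 9.3377
  Disagree, Condition 1: 57×42/151 = 15.8543
  Disagree, Condition 2: 57×79/151 = 29.8212
  Disagree, Condition 3: 57×30/151 = 11.3245
Contributions (O − E)²/E:
  (16 − 13.0728)²/13.0728 = 0.6554
  (20 − 24.5894)²/24.5894 = 0.8566
  (11 − 9.3377)²/9.3377 = 0.2959
  (17 − 13.0728)²/13.0728 = 1.1798
  (22 − 24.5894)²/24.5894 = 0.2727
  (8 − 9.3377)²/9.3377 = 0.1916
  (9 − 15.8543)²/15.8543 = 2.9633
  (37 − 29.8212)²/29.8212 = 1.7281
  (11 − 11.3245)²/11.3245 = 0.0093
χ² = 0.6554 + 0.8566 + 0.2959 + 1.1798 + 0.2727 + 0.1916 + 2.9633 + 1.7281 + 0.0093 = 8.153
df = (3−1)(3−1) = 4. Since 8.153 < 11.143, fail to reject the null hypothesis of independence at α = 0.025.

8.153; fail to reject H₀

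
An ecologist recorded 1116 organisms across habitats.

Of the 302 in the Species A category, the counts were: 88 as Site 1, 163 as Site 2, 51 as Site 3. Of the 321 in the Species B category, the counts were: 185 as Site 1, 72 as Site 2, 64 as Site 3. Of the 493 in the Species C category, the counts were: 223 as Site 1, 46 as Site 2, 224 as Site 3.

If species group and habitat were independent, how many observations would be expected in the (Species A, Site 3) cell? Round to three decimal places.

91.737

Row total (Species A) = 302; column total (Site 3) = 339; grand total N = 1116.
Expected count = (row total × column total) / N = 302 × 339 / 1116 = 91.737.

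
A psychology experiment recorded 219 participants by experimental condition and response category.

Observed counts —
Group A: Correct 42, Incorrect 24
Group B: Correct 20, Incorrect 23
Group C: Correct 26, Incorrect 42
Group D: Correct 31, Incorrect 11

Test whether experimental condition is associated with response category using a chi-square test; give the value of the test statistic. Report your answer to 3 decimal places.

16.886

Row totals: 66, 43, 68, 42. Column totals: 119, 100. Grand total N = 219.
Expected counts (row total × column total / N):
  Group A, Correct: 66×119/219 = 35.8630
  Group A, Incorrect: 66×100/219 = 30.1370
  Group B, Correct: 43×119/219 = 23.3653
  Group B, Incorrect: 43×100/219 = 19.6347
  Group C, Correct: 68×119/219 = 36.9498
  Group C, Incorrect: 68×100/219 = 31.0502
  Group D, Correct: 42×119/219 = 22.8219
  Group D, Incorrect: 42×100/219 = 19.1781
Contributions (O − E)²/E:
  (42 − 35.8630)²/35.8630 = 1.0502
  (24 − 30.1370)²/30.1370 = 1.2497
  (20 − 23.3653)²/23.3653 = 0.4847
  (23 − 19.6347)²/19.6347 = 0.5768
  (26 − 36.9498)²/36.9498 = 3.2449
  (42 − 31.0502)²/31.0502 = 3.8614
  (31 − 22.8219)²/22.8219 = 2.9306
  (11 − 19.1781)²/19.1781 = 3.4874
χ² = 1.0502 + 1.2497 + 0.4847 + 0.5768 + 3.2449 + 3.8614 + 2.9306 + 3.4874 = 16.886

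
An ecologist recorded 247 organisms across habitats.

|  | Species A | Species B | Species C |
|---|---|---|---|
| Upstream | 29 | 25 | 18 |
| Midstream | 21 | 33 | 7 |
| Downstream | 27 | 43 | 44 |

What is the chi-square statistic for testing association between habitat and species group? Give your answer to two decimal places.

18.50

Row totals: 72, 61, 114. Column totals: 77, 101, 69. Grand total N = 247.
Expected counts (row total × column total / N):
  Upstream, Species A: 72×77/247 = 22.445
  Upstream, Species B: 72×101/247 = 29.441
  Upstream, Species C: 72×69/247 = 20.113
  Midstream, Species A: 61×77/247 = 19.016
  Midstream, Species B: 61×101/247 = 24.943
  Midstream, Species C: 61×69/247 = 17.040
  Downstream, Species A: 114×77/247 = 35.538
  Downstream, Species B: 114×101/247 = 46.615
  Downstream, Species C: 114×69/247 = 31.846
Contributions (O − E)²/E:
  (29 − 22.445)²/22.445 = 1.9144
  (25 − 29.441)²/29.441 = 0.6699
  (18 − 20.113)²/20.113 = 0.2220
  (21 − 19.016)²/19.016 = 0.2070
  (33 − 24.943)²/24.943 = 2.6025
  (7 − 17.040)²/17.040 = 5.9156
  (27 − 35.538)²/35.538 = 2.0513
  (43 − 46.615)²/46.615 = 0.2803
  (44 − 31.846)²/31.846 = 4.6386
χ² = 1.9144 + 0.6699 + 0.2220 + 0.2070 + 2.6025 + 5.9156 + 2.0513 + 0.2803 + 4.6386 = 18.50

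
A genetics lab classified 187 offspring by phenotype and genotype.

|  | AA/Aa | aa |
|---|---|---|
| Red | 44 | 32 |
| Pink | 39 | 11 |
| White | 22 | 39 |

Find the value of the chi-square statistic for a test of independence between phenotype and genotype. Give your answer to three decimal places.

Row totals: 76, 50, 61. Column totals: 105, 82. Grand total N = 187.
Expected counts (row total × column total / N):
  Red, AA/Aa: 76×105/187 = 42.6738
  Red, aa: 76×82/187 = 33.3262
  Pink, AA/Aa: 50×105/187 = 28.0749
  Pink, aa: 50×82/187 = 21.9251
  White, AA/Aa: 61×105/187 = 34.2513
  White, aa: 61×82/187 = 26.7487
Contributions (O − E)²/E:
  (44 − 42.6738)²/42.6738 = 0.0412
  (32 − 33.3262)²/33.3262 = 0.0528
  (39 − 28.0749)²/28.0749 = 4.2514
  (11 − 21.9251)²/21.9251 = 5.4439
  (22 − 34.2513)²/34.2513 = 4.3822
  (39 − 26.7487)²/26.7487 = 5.6113
χ² = 0.0412 + 0.0528 + 4.2514 + 5.4439 + 4.3822 + 5.6113 = 19.783

19.783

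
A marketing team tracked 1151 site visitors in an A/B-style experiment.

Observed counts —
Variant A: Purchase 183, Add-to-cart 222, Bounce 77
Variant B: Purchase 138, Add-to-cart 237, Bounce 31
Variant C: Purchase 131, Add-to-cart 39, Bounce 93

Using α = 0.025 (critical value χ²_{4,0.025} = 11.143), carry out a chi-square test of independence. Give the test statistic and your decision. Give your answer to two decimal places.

153.28; reject H₀

Row totals: 482, 406, 263. Column totals: 452, 498, 201. Grand total N = 1151.
Expected counts (row total × column total / N):
  Variant A, Purchase: 482×452/1151 = 189.282
  Variant A, Add-to-cart: 482×498/1151 = 208.546
  Variant A, Bounce: 482×201/1151 = 84.172
  Variant B, Purchase: 406×452/1151 = 159.437
  Variant B, Add-to-cart: 406×498/1151 = 175.663
  Variant B, Bounce: 406×201/1151 = 70.900
  Variant C, Purchase: 263×452/1151 = 103.281
  Variant C, Add-to-cart: 263×498/1151 = 113.791
  Variant C, Bounce: 263×201/1151 = 45.928
Contributions (O − E)²/E:
  (183 − 189.282)²/189.282 = 0.2085
  (222 − 208.546)²/208.546 = 0.8680
  (77 − 84.172)²/84.172 = 0.6111
  (138 − 159.437)²/159.437 = 2.8823
  (237 − 175.663)²/175.663 = 21.4173
  (31 − 70.900)²/70.900 = 22.4543
  (131 − 103.281)²/103.281 = 7.4393
  (39 − 113.791)²/113.791 = 49.1576
  (93 − 45.928)²/45.928 = 48.2445
χ² = 0.2085 + 0.8680 + 0.6111 + 2.8823 + 21.4173 + 22.4543 + 7.4393 + 49.1576 + 48.2445 = 153.28
df = (3−1)(3−1) = 4. Since 153.28 > 11.143, reject the null hypothesis of independence at α = 0.025.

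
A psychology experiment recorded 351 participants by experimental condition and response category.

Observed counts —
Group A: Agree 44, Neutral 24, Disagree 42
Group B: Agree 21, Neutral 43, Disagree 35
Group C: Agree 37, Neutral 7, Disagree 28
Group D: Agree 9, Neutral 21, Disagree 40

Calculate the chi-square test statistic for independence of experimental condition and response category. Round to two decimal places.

47.13

Row totals: 110, 99, 72, 70. Column totals: 111, 95, 145. Grand total N = 351.
Expected counts (row total × column total / N):
  Group A, Agree: 110×111/351 = 34.786
  Group A, Neutral: 110×95/351 = 29.772
  Group A, Disagree: 110×145/351 = 45.442
  Group B, Agree: 99×111/351 = 31.308
  Group B, Neutral: 99×95/351 = 26.795
  Group B, Disagree: 99×145/351 = 40.897
  Group C, Agree: 72×111/351 = 22.769
  Group C, Neutral: 72×95/351 = 19.487
  Group C, Disagree: 72×145/351 = 29.744
  Group D, Agree: 70×111/351 = 22.137
  Group D, Neutral: 70×95/351 = 18.946
  Group D, Disagree: 70×145/351 = 28.917
Contributions (O − E)²/E:
  (44 − 34.786)²/34.786 = 2.4406
  (24 − 29.772)²/29.772 = 1.1190
  (42 − 45.442)²/45.442 = 0.2607
  (21 − 31.308)²/31.308 = 3.3939
  (43 − 26.795)²/26.795 = 9.8004
  (35 − 40.897)²/40.897 = 0.8503
  (37 − 22.769)²/22.769 = 8.8946
  (7 − 19.487)²/19.487 = 8.0015
  (28 − 29.744)²/29.744 = 0.1023
  (9 − 22.137)²/22.137 = 7.7960
  (21 − 18.946)²/18.946 = 0.2227
  (40 − 28.917)²/28.917 = 4.2478
χ² = 2.4406 + 1.1190 + 0.2607 + 3.3939 + 9.8004 + 0.8503 + 8.8946 + 8.0015 + 0.1023 + 7.7960 + 0.2227 + 4.2478 = 47.13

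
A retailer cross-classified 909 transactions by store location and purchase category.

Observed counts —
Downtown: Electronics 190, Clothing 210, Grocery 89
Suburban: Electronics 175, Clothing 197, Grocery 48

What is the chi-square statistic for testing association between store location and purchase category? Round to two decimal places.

8.11

Row totals: 489, 420. Column totals: 365, 407, 137. Grand total N = 909.
Expected counts (row total × column total / N):
  Downtown, Electronics: 489×365/909 = 196.353
  Downtown, Clothing: 489×407/909 = 218.947
  Downtown, Grocery: 489×137/909 = 73.700
  Suburban, Electronics: 420×365/909 = 168.647
  Suburban, Clothing: 420×407/909 = 188.053
  Suburban, Grocery: 420×137/909 = 63.300
Contributions (O − E)²/E:
  (190 − 196.353)²/196.353 = 0.2056
  (210 − 218.947)²/218.947 = 0.3656
  (89 − 73.700)²/73.700 = 3.1763
  (175 − 168.647)²/168.647 = 0.2393
  (197 − 188.053)²/188.053 = 0.4257
  (48 − 63.300)²/63.300 = 3.6981
χ² = 0.2056 + 0.3656 + 3.1763 + 0.2393 + 0.4257 + 3.6981 = 8.11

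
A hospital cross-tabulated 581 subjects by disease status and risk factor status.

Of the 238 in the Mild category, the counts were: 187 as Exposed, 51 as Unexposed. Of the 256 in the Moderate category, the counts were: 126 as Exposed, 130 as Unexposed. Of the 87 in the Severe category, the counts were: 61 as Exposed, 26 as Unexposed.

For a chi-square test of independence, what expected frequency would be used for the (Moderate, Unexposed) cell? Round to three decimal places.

Row total (Moderate) = 256; column total (Unexposed) = 207; grand total N = 581.
Expected count = (row total × column total) / N = 256 × 207 / 581 = 91.208.

91.208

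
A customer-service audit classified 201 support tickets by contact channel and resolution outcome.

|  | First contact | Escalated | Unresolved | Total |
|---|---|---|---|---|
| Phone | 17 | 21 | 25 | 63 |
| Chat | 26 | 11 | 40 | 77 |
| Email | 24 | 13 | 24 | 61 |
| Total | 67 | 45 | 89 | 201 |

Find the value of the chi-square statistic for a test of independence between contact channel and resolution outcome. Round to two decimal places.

8.75

Grand total N = 201.
Expected counts (row total × column total / N):
  Phone, First contact: 63×67/201 = 21.000
  Phone, Escalated: 63×45/201 = 14.104
  Phone, Unresolved: 63×89/201 = 27.896
  Chat, First contact: 77×67/201 = 25.667
  Chat, Escalated: 77×45/201 = 17.239
  Chat, Unresolved: 77×89/201 = 34.095
  Email, First contact: 61×67/201 = 20.333
  Email, Escalated: 61×45/201 = 13.657
  Email, Unresolved: 61×89/201 = 27.010
Contributions (O − E)²/E:
  (17 − 21.000)²/21.000 = 0.7619
  (21 − 14.104)²/14.104 = 3.3717
  (25 − 27.896)²/27.896 = 0.3006
  (26 − 25.667)²/25.667 = 0.0043
  (11 − 17.239)²/17.239 = 2.2580
  (40 − 34.095)²/34.095 = 1.0227
  (24 − 20.333)²/20.333 = 0.6613
  (13 − 13.657)²/13.657 = 0.0316
  (24 − 27.010)²/27.010 = 0.3354
χ² = 0.7619 + 3.3717 + 0.3006 + 0.0043 + 2.2580 + 1.0227 + 0.6613 + 0.0316 + 0.3354 = 8.75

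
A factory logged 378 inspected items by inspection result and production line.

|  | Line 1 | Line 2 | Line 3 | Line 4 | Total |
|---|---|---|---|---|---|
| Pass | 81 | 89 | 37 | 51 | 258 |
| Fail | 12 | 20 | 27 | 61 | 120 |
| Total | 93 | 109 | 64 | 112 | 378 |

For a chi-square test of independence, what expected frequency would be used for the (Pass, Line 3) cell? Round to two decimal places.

Row total (Pass) = 258; column total (Line 3) = 64; grand total N = 378.
Expected count = (row total × column total) / N = 258 × 64 / 378 = 43.68.

43.68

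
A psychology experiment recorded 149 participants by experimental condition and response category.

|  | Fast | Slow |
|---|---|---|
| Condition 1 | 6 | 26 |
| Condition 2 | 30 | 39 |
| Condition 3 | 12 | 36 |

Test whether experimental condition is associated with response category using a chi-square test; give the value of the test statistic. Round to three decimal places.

7.810

Row totals: 32, 69, 48. Column totals: 48, 101. Grand total N = 149.
Expected counts (row total × column total / N):
  Condition 1, Fast: 32×48/149 = 10.3087
  Condition 1, Slow: 32×101/149 = 21.6913
  Condition 2, Fast: 69×48/149 = 22.2282
  Condition 2, Slow: 69×101/149 = 46.7718
  Condition 3, Fast: 48×48/149 = 15.4631
  Condition 3, Slow: 48×101/149 = 32.5369
Contributions (O − E)²/E:
  (6 − 10.3087)²/10.3087 = 1.8009
  (26 − 21.6913)²/21.6913 = 0.8559
  (30 − 22.2282)²/22.2282 = 2.7173
  (39 − 46.7718)²/46.7718 = 1.2914
  (12 − 15.4631)²/15.4631 = 0.7756
  (36 − 32.5369)²/32.5369 = 0.3686
χ² = 1.8009 + 0.8559 + 2.7173 + 1.2914 + 0.7756 + 0.3686 = 7.810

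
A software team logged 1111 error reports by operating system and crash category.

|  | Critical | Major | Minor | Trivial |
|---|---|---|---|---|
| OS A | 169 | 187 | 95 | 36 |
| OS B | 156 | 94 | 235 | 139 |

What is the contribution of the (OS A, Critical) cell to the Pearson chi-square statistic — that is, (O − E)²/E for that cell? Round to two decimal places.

4.94

Row total (OS A) = 487; column total (Critical) = 325; N = 1111.
Expected count E = 487 × 325 / 1111 = 142.462.
Contribution = (O − E)²/E = (169 − 142.462)² / 142.462 = 4.94.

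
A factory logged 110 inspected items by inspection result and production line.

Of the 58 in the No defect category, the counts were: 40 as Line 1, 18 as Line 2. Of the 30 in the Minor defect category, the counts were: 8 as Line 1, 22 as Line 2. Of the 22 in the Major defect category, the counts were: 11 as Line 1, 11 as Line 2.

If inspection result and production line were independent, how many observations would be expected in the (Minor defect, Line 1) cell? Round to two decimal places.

Row total (Minor defect) = 30; column total (Line 1) = 59; grand total N = 110.
Expected count = (row total × column total) / N = 30 × 59 / 110 = 16.09.

16.09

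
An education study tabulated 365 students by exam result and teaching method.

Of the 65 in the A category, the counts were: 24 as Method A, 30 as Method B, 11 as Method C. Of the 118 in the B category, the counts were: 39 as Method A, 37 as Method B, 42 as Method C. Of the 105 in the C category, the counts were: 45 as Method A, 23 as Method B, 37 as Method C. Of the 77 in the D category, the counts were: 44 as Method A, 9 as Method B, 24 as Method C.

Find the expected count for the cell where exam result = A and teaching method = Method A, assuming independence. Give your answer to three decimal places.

27.068

Row total (A) = 65; column total (Method A) = 152; grand total N = 365.
Expected count = (row total × column total) / N = 65 × 152 / 365 = 27.068.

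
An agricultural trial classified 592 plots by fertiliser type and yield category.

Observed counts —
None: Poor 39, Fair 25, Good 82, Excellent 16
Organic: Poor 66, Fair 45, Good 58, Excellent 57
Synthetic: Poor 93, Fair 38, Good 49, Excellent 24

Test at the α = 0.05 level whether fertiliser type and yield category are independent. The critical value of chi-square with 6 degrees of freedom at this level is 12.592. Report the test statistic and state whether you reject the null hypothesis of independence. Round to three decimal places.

Row totals: 162, 226, 204. Column totals: 198, 108, 189, 97. Grand total N = 592.
Expected counts (row total × column total / N):
  None, Poor: 162×198/592 = 54.1824
  None, Fair: 162×108/592 = 29.5541
  None, Good: 162×189/592 = 51.7196
  None, Excellent: 162×97/592 = 26.5439
  Organic, Poor: 226×198/592 = 75.5878
  Organic, Fair: 226×108/592 = 41.2297
  Organic, Good: 226×189/592 = 72.1520
  Organic, Excellent: 226×97/592 = 37.0304
  Synthetic, Poor: 204×198/592 = 68.2297
  Synthetic, Fair: 204×108/592 = 37.2162
  Synthetic, Good: 204×189/592 = 65.1284
  Synthetic, Excellent: 204×97/592 = 33.4257
Contributions (O − E)²/E:
  (39 − 54.1824)²/54.1824 = 4.2542
  (25 − 29.5541)²/29.5541 = 0.7018
  (82 − 51.7196)²/51.7196 = 17.7283
  (16 − 26.5439)²/26.5439 = 4.1883
  (66 − 75.5878)²/75.5878 = 1.2161
  (45 − 41.2297)²/41.2297 = 0.3448
  (58 − 72.1520)²/72.1520 = 2.7758
  (57 − 37.0304)²/37.0304 = 10.7691
  (93 − 68.2297)²/68.2297 = 8.9927
  (38 − 37.2162)²/37.2162 = 0.0165
  (49 − 65.1284)²/65.1284 = 3.9940
  (24 − 33.4257)²/33.4257 = 2.6579
χ² = 4.2542 + 0.7018 + 17.7283 + 4.1883 + 1.2161 + 0.3448 + 2.7758 + 10.7691 + 8.9927 + 0.0165 + 3.9940 + 2.6579 = 57.640
df = (3−1)(4−1) = 6. Since 57.640 > 12.592, reject the null hypothesis of independence at α = 0.05.

57.640; reject H₀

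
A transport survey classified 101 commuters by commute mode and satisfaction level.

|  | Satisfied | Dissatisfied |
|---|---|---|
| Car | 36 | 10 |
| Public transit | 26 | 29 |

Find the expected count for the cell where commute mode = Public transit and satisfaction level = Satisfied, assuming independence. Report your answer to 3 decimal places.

Row total (Public transit) = 55; column total (Satisfied) = 62; grand total N = 101.
Expected count = (row total × column total) / N = 55 × 62 / 101 = 33.762.

33.762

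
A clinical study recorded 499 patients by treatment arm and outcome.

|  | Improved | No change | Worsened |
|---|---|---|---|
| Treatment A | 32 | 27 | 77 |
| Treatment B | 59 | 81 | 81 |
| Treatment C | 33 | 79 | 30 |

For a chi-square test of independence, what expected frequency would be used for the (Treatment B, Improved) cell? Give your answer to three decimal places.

54.918

Row total (Treatment B) = 221; column total (Improved) = 124; grand total N = 499.
Expected count = (row total × column total) / N = 221 × 124 / 499 = 54.918.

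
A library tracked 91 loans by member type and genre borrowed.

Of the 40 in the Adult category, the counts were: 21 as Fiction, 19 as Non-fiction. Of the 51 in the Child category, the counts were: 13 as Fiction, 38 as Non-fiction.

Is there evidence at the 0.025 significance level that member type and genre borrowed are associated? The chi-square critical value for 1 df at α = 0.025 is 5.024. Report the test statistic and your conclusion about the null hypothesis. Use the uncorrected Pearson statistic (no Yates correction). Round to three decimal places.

6.988; reject H₀

Row totals: 40, 51. Column totals: 34, 57. Grand total N = 91.
Expected counts (row total × column total / N):
  Adult, Fiction: 40×34/91 = 14.9451
  Adult, Non-fiction: 40×57/91 = 25.0549
  Child, Fiction: 51×34/91 = 19.0549
  Child, Non-fiction: 51×57/91 = 31.9451
Contributions (O − E)²/E:
  (21 − 14.9451)²/14.9451 = 2.4531
  (19 − 25.0549)²/25.0549 = 1.4633
  (13 − 19.0549)²/19.0549 = 1.9240
  (38 − 31.9451)²/31.9451 = 1.1477
χ² = 2.4531 + 1.4633 + 1.9240 + 1.1477 = 6.988
df = (2−1)(2−1) = 1. Since 6.988 > 5.024, reject the null hypothesis of independence at α = 0.025.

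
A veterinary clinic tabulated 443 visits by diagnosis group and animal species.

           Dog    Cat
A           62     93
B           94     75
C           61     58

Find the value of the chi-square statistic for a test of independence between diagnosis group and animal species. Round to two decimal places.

8.23

Row totals: 155, 169, 119. Column totals: 217, 226. Grand total N = 443.
Expected counts (row total × column total / N):
  A, Dog: 155×217/443 = 75.926
  A, Cat: 155×226/443 = 79.074
  B, Dog: 169×217/443 = 82.783
  B, Cat: 169×226/443 = 86.217
  C, Dog: 119×217/443 = 58.291
  C, Cat: 119×226/443 = 60.709
Contributions (O − E)²/E:
  (62 − 75.926)²/75.926 = 2.5542
  (93 − 79.074)²/79.074 = 2.4526
  (94 − 82.783)²/82.783 = 1.5199
  (75 − 86.217)²/86.217 = 1.4594
  (61 − 58.291)²/58.291 = 0.1259
  (58 − 60.709)²/60.709 = 0.1209
χ² = 2.5542 + 2.4526 + 1.5199 + 1.4594 + 0.1259 + 0.1209 = 8.23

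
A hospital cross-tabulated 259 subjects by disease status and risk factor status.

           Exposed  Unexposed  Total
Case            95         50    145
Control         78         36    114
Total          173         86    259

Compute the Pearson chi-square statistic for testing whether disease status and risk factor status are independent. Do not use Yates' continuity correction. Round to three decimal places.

0.243

Grand total N = 259.
Expected counts (row total × column total / N):
  Case, Exposed: 145×173/259 = 96.8533
  Case, Unexposed: 145×86/259 = 48.1467
  Control, Exposed: 114×173/259 = 76.1467
  Control, Unexposed: 114×86/259 = 37.8533
Contributions (O − E)²/E:
  (95 − 96.8533)²/96.8533 = 0.0355
  (50 − 48.1467)²/48.1467 = 0.0713
  (78 − 76.1467)²/76.1467 = 0.0451
  (36 − 37.8533)²/37.8533 = 0.0907
χ² = 0.0355 + 0.0713 + 0.0451 + 0.0907 = 0.243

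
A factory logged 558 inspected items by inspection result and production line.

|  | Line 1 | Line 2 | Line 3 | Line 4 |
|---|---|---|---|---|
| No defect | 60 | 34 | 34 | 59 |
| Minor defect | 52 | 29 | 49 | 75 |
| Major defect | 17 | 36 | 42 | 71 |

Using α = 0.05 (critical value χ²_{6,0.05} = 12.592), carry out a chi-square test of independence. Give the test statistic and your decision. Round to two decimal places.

Row totals: 187, 205, 166. Column totals: 129, 99, 125, 205. Grand total N = 558.
Expected counts (row total × column total / N):
  No defect, Line 1: 187×129/558 = 43.231
  No defect, Line 2: 187×99/558 = 33.177
  No defect, Line 3: 187×125/558 = 41.891
  No defect, Line 4: 187×205/558 = 68.701
  Minor defect, Line 1: 205×129/558 = 47.392
  Minor defect, Line 2: 205×99/558 = 36.371
  Minor defect, Line 3: 205×125/558 = 45.923
  Minor defect, Line 4: 205×205/558 = 75.314
  Major defect, Line 1: 166×129/558 = 38.376
  Major defect, Line 2: 166×99/558 = 29.452
  Major defect, Line 3: 166×125/558 = 37.186
  Major defect, Line 4: 166×205/558 = 60.986
Contributions (O − E)²/E:
  (60 − 43.231)²/43.231 = 6.5046
  (34 − 33.177)²/33.177 = 0.0204
  (34 − 41.891)²/41.891 = 1.4864
  (59 − 68.701)²/68.701 = 1.3698
  (52 − 47.392)²/47.392 = 0.4480
  (29 − 36.371)²/36.371 = 1.4938
  (49 − 45.923)²/45.923 = 0.2062
  (75 − 75.314)²/75.314 = 0.0013
  (17 − 38.376)²/38.376 = 11.9067
  (36 − 29.452)²/29.452 = 1.4558
  (42 − 37.186)²/37.186 = 0.6232
  (71 − 60.986)²/60.986 = 1.6443
χ² = 6.5046 + 0.0204 + 1.4864 + 1.3698 + 0.4480 + 1.4938 + 0.2062 + 0.0013 + 11.9067 + 1.4558 + 0.6232 + 1.6443 = 27.16
df = (3−1)(4−1) = 6. Since 27.16 > 12.592, reject the null hypothesis of independence at α = 0.05.

27.16; reject H₀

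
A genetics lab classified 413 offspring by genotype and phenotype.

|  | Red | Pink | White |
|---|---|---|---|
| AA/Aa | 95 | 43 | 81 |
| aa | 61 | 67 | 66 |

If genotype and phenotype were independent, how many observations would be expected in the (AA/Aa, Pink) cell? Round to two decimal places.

Row total (AA/Aa) = 219; column total (Pink) = 110; grand total N = 413.
Expected count = (row total × column total) / N = 219 × 110 / 413 = 58.33.

58.33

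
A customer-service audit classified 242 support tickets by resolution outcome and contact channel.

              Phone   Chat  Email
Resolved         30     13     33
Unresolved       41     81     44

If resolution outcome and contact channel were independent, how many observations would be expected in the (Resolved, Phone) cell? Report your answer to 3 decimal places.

22.298

Row total (Resolved) = 76; column total (Phone) = 71; grand total N = 242.
Expected count = (row total × column total) / N = 76 × 71 / 242 = 22.298.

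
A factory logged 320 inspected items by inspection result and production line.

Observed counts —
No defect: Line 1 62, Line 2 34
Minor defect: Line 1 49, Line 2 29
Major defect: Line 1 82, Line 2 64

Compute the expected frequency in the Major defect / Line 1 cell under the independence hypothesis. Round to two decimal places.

88.06

Row total (Major defect) = 146; column total (Line 1) = 193; grand total N = 320.
Expected count = (row total × column total) / N = 146 × 193 / 320 = 88.06.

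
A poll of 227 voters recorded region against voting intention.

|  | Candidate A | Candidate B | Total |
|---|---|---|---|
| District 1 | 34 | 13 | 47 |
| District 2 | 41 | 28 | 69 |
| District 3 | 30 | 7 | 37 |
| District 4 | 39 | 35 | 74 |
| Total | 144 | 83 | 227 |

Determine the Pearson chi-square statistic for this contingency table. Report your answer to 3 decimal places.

10.728

Grand total N = 227.
Expected counts (row total × column total / N):
  District 1, Candidate A: 47×144/227 = 29.8150
  District 1, Candidate B: 47×83/227 = 17.1850
  District 2, Candidate A: 69×144/227 = 43.7709
  District 2, Candidate B: 69×83/227 = 25.2291
  District 3, Candidate A: 37×144/227 = 23.4714
  District 3, Candidate B: 37×83/227 = 13.5286
  District 4, Candidate A: 74×144/227 = 46.9427
  District 4, Candidate B: 74×83/227 = 27.0573
Contributions (O − E)²/E:
  (34 − 29.8150)²/29.8150 = 0.5874
  (13 − 17.1850)²/17.1850 = 1.0192
  (41 − 43.7709)²/43.7709 = 0.1754
  (28 − 25.2291)²/25.2291 = 0.3043
  (30 − 23.4714)²/23.4714 = 1.8159
  (7 − 13.5286)²/13.5286 = 3.1506
  (39 − 46.9427)²/46.9427 = 1.3439
  (35 − 27.0573)²/27.0573 = 2.3316
χ² = 0.5874 + 1.0192 + 0.1754 + 0.3043 + 1.8159 + 3.1506 + 1.3439 + 2.3316 = 10.728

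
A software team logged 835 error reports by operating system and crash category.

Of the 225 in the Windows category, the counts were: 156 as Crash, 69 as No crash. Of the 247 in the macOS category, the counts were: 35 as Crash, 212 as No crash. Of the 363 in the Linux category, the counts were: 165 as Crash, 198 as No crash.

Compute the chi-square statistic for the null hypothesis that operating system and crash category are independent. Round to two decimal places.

148.58

Row totals: 225, 247, 363. Column totals: 356, 479. Grand total N = 835.
Expected counts (row total × column total / N):
  Windows, Crash: 225×356/835 = 95.928
  Windows, No crash: 225×479/835 = 129.072
  macOS, Crash: 247×356/835 = 105.308
  macOS, No crash: 247×479/835 = 141.692
  Linux, Crash: 363×356/835 = 154.764
  Linux, No crash: 363×479/835 = 208.236
Contributions (O − E)²/E:
  (156 − 95.928)²/95.928 = 37.6183
  (69 − 129.072)²/129.072 = 27.9584
  (35 − 105.308)²/105.308 = 46.9405
  (212 − 141.692)²/141.692 = 34.8870
  (165 − 154.764)²/154.764 = 0.6770
  (198 − 208.236)²/208.236 = 0.5032
χ² = 37.6183 + 27.9584 + 46.9405 + 34.8870 + 0.6770 + 0.5032 = 148.58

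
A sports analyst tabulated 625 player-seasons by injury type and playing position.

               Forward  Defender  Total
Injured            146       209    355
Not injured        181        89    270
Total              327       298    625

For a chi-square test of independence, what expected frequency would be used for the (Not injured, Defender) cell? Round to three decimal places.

128.736

Row total (Not injured) = 270; column total (Defender) = 298; grand total N = 625.
Expected count = (row total × column total) / N = 270 × 298 / 625 = 128.736.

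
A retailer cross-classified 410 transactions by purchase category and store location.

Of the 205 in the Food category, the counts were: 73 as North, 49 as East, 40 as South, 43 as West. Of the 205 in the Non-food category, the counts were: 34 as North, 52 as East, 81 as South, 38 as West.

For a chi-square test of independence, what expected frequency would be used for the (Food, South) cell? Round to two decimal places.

Row total (Food) = 205; column total (South) = 121; grand total N = 410.
Expected count = (row total × column total) / N = 205 × 121 / 410 = 60.50.

60.50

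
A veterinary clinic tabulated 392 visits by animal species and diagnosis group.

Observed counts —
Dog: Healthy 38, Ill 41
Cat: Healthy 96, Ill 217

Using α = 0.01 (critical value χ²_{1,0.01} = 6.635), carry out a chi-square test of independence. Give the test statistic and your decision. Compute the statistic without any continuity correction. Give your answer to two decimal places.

Row totals: 79, 313. Column totals: 134, 258. Grand total N = 392.
Expected counts (row total × column total / N):
  Dog, Healthy: 79×134/392 = 27.0051
  Dog, Ill: 79×258/392 = 51.9949
  Cat, Healthy: 313×134/392 = 106.9949
  Cat, Ill: 313×258/392 = 206.0051
Contributions (O − E)²/E:
  (38 − 27.0051)²/27.0051 = 4.4765
  (41 − 51.9949)²/51.9949 = 2.3250
  (96 − 106.9949)²/106.9949 = 1.1298
  (217 − 206.0051)²/206.0051 = 0.5868
χ² = 4.4765 + 2.3250 + 1.1298 + 0.5868 = 8.52
df = (2−1)(2−1) = 1. Since 8.52 > 6.635, reject the null hypothesis of independence at α = 0.01.

8.52; reject H₀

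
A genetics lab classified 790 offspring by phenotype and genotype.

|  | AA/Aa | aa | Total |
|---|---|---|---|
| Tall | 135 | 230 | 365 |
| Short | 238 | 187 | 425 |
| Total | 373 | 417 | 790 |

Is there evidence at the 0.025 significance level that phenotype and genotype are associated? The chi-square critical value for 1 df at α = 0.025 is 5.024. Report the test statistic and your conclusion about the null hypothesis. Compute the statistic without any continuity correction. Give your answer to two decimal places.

Grand total N = 790.
Expected counts (row total × column total / N):
  Tall, AA/Aa: 365×373/790 = 172.3354
  Tall, aa: 365×417/790 = 192.6646
  Short, AA/Aa: 425×373/790 = 200.6646
  Short, aa: 425×417/790 = 224.3354
Contributions (O − E)²/E:
  (135 − 172.3354)²/172.3354 = 8.0885
  (230 − 192.6646)²/192.6646 = 7.2350
  (238 − 200.6646)²/200.6646 = 6.9466
  (187 − 224.3354)²/224.3354 = 6.2136
χ² = 8.0885 + 7.2350 + 6.9466 + 6.2136 = 28.48
df = (2−1)(2−1) = 1. Since 28.48 > 5.024, reject the null hypothesis of independence at α = 0.025.

28.48; reject H₀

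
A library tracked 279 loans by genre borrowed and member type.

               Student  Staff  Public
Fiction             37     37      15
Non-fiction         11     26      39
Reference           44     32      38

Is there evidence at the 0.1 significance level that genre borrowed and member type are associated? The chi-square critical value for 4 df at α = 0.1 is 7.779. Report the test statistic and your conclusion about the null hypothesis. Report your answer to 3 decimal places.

Row totals: 89, 76, 114. Column totals: 92, 95, 92. Grand total N = 279.
Expected counts (row total × column total / N):
  Fiction, Student: 89×92/279 = 29.3477
  Fiction, Staff: 89×95/279 = 30.3047
  Fiction, Public: 89×92/279 = 29.3477
  Non-fiction, Student: 76×92/279 = 25.0609
  Non-fiction, Staff: 76×95/279 = 25.8781
  Non-fiction, Public: 76×92/279 = 25.0609
  Reference, Student: 114×92/279 = 37.5914
  Reference, Staff: 114×95/279 = 38.8172
  Reference, Public: 114×92/279 = 37.5914
Contributions (O − E)²/E:
  (37 − 29.3477)²/29.3477 = 1.9953
  (37 − 30.3047)²/30.3047 = 1.4792
  (15 − 29.3477)²/29.3477 = 7.0144
  (11 − 25.0609)²/25.0609 = 7.8891
  (26 − 25.8781)²/25.8781 = 0.0006
  (39 − 25.0609)²/25.0609 = 7.7531
  (44 − 37.5914)²/37.5914 = 1.0925
  (32 − 38.8172)²/38.8172 = 1.1973
  (38 − 37.5914)²/37.5914 = 0.0044
χ² = 1.9953 + 1.4792 + 7.0144 + 7.8891 + 0.0006 + 7.7531 + 1.0925 + 1.1973 + 0.0044 = 28.426
df = (3−1)(3−1) = 4. Since 28.426 > 7.779, reject the null hypothesis of independence at α = 0.1.

28.426; reject H₀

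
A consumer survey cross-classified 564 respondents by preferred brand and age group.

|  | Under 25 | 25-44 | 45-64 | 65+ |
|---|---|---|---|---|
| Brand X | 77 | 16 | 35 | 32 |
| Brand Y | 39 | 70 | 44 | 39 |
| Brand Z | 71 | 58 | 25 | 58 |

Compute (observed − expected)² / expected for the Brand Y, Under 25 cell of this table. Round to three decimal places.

9.552

Row total (Brand Y) = 192; column total (Under 25) = 187; N = 564.
Expected count E = 192 × 187 / 564 = 63.6596.
Contribution = (O − E)²/E = (39 − 63.6596)² / 63.6596 = 9.552.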